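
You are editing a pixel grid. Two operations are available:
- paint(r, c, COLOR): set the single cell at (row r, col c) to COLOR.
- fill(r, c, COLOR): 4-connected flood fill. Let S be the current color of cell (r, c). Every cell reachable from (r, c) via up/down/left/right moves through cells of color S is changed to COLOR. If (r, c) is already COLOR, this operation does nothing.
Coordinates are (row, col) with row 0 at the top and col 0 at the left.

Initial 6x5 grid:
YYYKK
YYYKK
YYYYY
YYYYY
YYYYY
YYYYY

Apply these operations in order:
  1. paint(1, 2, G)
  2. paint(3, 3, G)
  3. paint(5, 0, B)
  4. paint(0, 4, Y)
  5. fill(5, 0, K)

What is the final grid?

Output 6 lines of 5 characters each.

After op 1 paint(1,2,G):
YYYKK
YYGKK
YYYYY
YYYYY
YYYYY
YYYYY
After op 2 paint(3,3,G):
YYYKK
YYGKK
YYYYY
YYYGY
YYYYY
YYYYY
After op 3 paint(5,0,B):
YYYKK
YYGKK
YYYYY
YYYGY
YYYYY
BYYYY
After op 4 paint(0,4,Y):
YYYKY
YYGKK
YYYYY
YYYGY
YYYYY
BYYYY
After op 5 fill(5,0,K) [1 cells changed]:
YYYKY
YYGKK
YYYYY
YYYGY
YYYYY
KYYYY

Answer: YYYKY
YYGKK
YYYYY
YYYGY
YYYYY
KYYYY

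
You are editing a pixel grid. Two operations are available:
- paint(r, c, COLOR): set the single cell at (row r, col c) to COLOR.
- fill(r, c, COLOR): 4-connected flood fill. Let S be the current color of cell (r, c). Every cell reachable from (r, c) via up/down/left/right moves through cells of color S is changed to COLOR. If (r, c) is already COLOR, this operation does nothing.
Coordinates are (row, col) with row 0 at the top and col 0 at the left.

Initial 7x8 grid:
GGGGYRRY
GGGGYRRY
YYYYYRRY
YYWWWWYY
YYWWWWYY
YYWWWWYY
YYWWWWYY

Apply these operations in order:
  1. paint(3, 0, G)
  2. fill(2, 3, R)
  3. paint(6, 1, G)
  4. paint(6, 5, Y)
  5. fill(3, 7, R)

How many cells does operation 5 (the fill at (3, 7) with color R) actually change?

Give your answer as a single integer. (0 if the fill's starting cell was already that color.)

After op 1 paint(3,0,G):
GGGGYRRY
GGGGYRRY
YYYYYRRY
GYWWWWYY
YYWWWWYY
YYWWWWYY
YYWWWWYY
After op 2 fill(2,3,R) [14 cells changed]:
GGGGRRRY
GGGGRRRY
RRRRRRRY
GRWWWWYY
RRWWWWYY
RRWWWWYY
RRWWWWYY
After op 3 paint(6,1,G):
GGGGRRRY
GGGGRRRY
RRRRRRRY
GRWWWWYY
RRWWWWYY
RRWWWWYY
RGWWWWYY
After op 4 paint(6,5,Y):
GGGGRRRY
GGGGRRRY
RRRRRRRY
GRWWWWYY
RRWWWWYY
RRWWWWYY
RGWWWYYY
After op 5 fill(3,7,R) [12 cells changed]:
GGGGRRRR
GGGGRRRR
RRRRRRRR
GRWWWWRR
RRWWWWRR
RRWWWWRR
RGWWWRRR

Answer: 12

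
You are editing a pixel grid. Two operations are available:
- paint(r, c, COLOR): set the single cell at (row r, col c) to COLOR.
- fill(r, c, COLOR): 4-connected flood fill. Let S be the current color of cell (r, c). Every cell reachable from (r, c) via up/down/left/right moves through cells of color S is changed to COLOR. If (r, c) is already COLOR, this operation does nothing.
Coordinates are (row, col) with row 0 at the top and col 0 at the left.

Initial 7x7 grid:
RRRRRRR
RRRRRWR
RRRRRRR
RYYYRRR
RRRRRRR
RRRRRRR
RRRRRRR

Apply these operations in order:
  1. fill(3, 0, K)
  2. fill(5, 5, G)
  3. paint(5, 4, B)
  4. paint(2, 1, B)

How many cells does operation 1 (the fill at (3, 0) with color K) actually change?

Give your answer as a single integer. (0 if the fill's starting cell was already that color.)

After op 1 fill(3,0,K) [45 cells changed]:
KKKKKKK
KKKKKWK
KKKKKKK
KYYYKKK
KKKKKKK
KKKKKKK
KKKKKKK

Answer: 45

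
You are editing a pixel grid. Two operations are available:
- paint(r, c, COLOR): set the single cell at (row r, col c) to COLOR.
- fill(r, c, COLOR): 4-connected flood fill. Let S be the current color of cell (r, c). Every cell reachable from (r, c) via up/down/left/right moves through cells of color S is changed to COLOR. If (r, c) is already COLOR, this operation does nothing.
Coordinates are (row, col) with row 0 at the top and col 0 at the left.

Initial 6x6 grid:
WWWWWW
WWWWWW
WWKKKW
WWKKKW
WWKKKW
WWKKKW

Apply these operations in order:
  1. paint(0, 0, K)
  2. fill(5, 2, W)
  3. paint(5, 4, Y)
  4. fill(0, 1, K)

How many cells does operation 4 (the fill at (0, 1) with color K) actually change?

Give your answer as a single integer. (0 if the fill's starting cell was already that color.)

After op 1 paint(0,0,K):
KWWWWW
WWWWWW
WWKKKW
WWKKKW
WWKKKW
WWKKKW
After op 2 fill(5,2,W) [12 cells changed]:
KWWWWW
WWWWWW
WWWWWW
WWWWWW
WWWWWW
WWWWWW
After op 3 paint(5,4,Y):
KWWWWW
WWWWWW
WWWWWW
WWWWWW
WWWWWW
WWWWYW
After op 4 fill(0,1,K) [34 cells changed]:
KKKKKK
KKKKKK
KKKKKK
KKKKKK
KKKKKK
KKKKYK

Answer: 34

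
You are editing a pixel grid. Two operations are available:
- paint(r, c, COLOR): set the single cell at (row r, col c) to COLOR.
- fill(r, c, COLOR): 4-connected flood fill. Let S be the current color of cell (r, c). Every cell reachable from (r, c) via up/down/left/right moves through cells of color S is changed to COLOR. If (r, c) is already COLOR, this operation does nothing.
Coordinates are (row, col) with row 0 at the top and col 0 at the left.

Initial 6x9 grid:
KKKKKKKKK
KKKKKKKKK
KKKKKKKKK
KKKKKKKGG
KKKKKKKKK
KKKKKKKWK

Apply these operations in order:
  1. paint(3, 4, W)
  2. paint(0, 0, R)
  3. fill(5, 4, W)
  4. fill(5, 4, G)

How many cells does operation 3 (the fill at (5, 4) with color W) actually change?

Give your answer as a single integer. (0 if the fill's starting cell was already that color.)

After op 1 paint(3,4,W):
KKKKKKKKK
KKKKKKKKK
KKKKKKKKK
KKKKWKKGG
KKKKKKKKK
KKKKKKKWK
After op 2 paint(0,0,R):
RKKKKKKKK
KKKKKKKKK
KKKKKKKKK
KKKKWKKGG
KKKKKKKKK
KKKKKKKWK
After op 3 fill(5,4,W) [49 cells changed]:
RWWWWWWWW
WWWWWWWWW
WWWWWWWWW
WWWWWWWGG
WWWWWWWWW
WWWWWWWWW

Answer: 49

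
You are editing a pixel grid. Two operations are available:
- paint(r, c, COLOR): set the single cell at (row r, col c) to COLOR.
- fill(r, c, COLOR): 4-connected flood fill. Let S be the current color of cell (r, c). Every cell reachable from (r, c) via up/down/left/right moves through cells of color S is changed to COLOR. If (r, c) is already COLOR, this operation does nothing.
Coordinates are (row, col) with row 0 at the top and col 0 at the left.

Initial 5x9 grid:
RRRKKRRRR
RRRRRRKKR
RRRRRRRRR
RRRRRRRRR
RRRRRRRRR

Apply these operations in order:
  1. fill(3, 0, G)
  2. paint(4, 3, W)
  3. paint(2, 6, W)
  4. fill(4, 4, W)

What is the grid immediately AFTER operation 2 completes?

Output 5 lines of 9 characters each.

After op 1 fill(3,0,G) [41 cells changed]:
GGGKKGGGG
GGGGGGKKG
GGGGGGGGG
GGGGGGGGG
GGGGGGGGG
After op 2 paint(4,3,W):
GGGKKGGGG
GGGGGGKKG
GGGGGGGGG
GGGGGGGGG
GGGWGGGGG

Answer: GGGKKGGGG
GGGGGGKKG
GGGGGGGGG
GGGGGGGGG
GGGWGGGGG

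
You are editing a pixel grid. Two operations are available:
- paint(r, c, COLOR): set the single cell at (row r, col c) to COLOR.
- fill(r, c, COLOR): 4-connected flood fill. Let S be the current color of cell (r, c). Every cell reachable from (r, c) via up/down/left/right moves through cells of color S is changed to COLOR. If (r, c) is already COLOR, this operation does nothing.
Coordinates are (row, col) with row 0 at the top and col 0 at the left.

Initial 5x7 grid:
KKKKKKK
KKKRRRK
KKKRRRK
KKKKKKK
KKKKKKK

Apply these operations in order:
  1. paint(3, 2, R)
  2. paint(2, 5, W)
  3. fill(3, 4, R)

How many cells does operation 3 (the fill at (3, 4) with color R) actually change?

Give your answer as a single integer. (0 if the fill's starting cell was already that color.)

Answer: 28

Derivation:
After op 1 paint(3,2,R):
KKKKKKK
KKKRRRK
KKKRRRK
KKRKKKK
KKKKKKK
After op 2 paint(2,5,W):
KKKKKKK
KKKRRRK
KKKRRWK
KKRKKKK
KKKKKKK
After op 3 fill(3,4,R) [28 cells changed]:
RRRRRRR
RRRRRRR
RRRRRWR
RRRRRRR
RRRRRRR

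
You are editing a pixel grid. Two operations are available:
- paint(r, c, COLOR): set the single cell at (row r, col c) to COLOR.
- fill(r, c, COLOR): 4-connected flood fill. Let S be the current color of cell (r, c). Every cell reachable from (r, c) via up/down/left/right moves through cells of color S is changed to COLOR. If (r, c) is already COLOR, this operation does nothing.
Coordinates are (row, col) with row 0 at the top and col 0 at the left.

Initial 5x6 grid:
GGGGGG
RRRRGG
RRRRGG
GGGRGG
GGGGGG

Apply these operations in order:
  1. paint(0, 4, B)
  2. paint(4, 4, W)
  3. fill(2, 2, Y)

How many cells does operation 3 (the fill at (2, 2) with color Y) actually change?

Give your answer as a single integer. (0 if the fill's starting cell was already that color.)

Answer: 9

Derivation:
After op 1 paint(0,4,B):
GGGGBG
RRRRGG
RRRRGG
GGGRGG
GGGGGG
After op 2 paint(4,4,W):
GGGGBG
RRRRGG
RRRRGG
GGGRGG
GGGGWG
After op 3 fill(2,2,Y) [9 cells changed]:
GGGGBG
YYYYGG
YYYYGG
GGGYGG
GGGGWG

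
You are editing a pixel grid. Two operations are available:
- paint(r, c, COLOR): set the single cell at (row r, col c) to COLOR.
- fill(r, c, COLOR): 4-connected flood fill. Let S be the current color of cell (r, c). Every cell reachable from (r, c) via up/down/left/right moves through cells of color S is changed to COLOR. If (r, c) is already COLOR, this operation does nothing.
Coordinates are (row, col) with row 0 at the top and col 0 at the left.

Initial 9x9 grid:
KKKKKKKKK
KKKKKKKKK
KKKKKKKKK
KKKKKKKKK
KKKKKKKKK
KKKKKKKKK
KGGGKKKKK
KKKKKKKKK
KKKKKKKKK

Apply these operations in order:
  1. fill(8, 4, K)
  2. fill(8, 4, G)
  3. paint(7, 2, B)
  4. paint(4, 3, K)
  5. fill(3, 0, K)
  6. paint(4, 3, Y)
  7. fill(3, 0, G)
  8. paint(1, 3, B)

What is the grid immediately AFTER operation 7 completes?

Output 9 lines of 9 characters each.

Answer: GGGGGGGGG
GGGGGGGGG
GGGGGGGGG
GGGGGGGGG
GGGYGGGGG
GGGGGGGGG
GGGGGGGGG
GGBGGGGGG
GGGGGGGGG

Derivation:
After op 1 fill(8,4,K) [0 cells changed]:
KKKKKKKKK
KKKKKKKKK
KKKKKKKKK
KKKKKKKKK
KKKKKKKKK
KKKKKKKKK
KGGGKKKKK
KKKKKKKKK
KKKKKKKKK
After op 2 fill(8,4,G) [78 cells changed]:
GGGGGGGGG
GGGGGGGGG
GGGGGGGGG
GGGGGGGGG
GGGGGGGGG
GGGGGGGGG
GGGGGGGGG
GGGGGGGGG
GGGGGGGGG
After op 3 paint(7,2,B):
GGGGGGGGG
GGGGGGGGG
GGGGGGGGG
GGGGGGGGG
GGGGGGGGG
GGGGGGGGG
GGGGGGGGG
GGBGGGGGG
GGGGGGGGG
After op 4 paint(4,3,K):
GGGGGGGGG
GGGGGGGGG
GGGGGGGGG
GGGGGGGGG
GGGKGGGGG
GGGGGGGGG
GGGGGGGGG
GGBGGGGGG
GGGGGGGGG
After op 5 fill(3,0,K) [79 cells changed]:
KKKKKKKKK
KKKKKKKKK
KKKKKKKKK
KKKKKKKKK
KKKKKKKKK
KKKKKKKKK
KKKKKKKKK
KKBKKKKKK
KKKKKKKKK
After op 6 paint(4,3,Y):
KKKKKKKKK
KKKKKKKKK
KKKKKKKKK
KKKKKKKKK
KKKYKKKKK
KKKKKKKKK
KKKKKKKKK
KKBKKKKKK
KKKKKKKKK
After op 7 fill(3,0,G) [79 cells changed]:
GGGGGGGGG
GGGGGGGGG
GGGGGGGGG
GGGGGGGGG
GGGYGGGGG
GGGGGGGGG
GGGGGGGGG
GGBGGGGGG
GGGGGGGGG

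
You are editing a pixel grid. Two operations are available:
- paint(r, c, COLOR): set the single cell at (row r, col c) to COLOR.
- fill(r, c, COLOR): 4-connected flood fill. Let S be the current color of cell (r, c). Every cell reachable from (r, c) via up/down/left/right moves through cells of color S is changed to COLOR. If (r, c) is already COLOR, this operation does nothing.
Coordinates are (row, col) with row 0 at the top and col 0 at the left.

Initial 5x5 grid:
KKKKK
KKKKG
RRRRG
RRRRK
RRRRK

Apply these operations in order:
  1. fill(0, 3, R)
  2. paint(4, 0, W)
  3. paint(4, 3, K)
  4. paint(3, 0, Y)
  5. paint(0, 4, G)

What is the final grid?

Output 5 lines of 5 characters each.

After op 1 fill(0,3,R) [9 cells changed]:
RRRRR
RRRRG
RRRRG
RRRRK
RRRRK
After op 2 paint(4,0,W):
RRRRR
RRRRG
RRRRG
RRRRK
WRRRK
After op 3 paint(4,3,K):
RRRRR
RRRRG
RRRRG
RRRRK
WRRKK
After op 4 paint(3,0,Y):
RRRRR
RRRRG
RRRRG
YRRRK
WRRKK
After op 5 paint(0,4,G):
RRRRG
RRRRG
RRRRG
YRRRK
WRRKK

Answer: RRRRG
RRRRG
RRRRG
YRRRK
WRRKK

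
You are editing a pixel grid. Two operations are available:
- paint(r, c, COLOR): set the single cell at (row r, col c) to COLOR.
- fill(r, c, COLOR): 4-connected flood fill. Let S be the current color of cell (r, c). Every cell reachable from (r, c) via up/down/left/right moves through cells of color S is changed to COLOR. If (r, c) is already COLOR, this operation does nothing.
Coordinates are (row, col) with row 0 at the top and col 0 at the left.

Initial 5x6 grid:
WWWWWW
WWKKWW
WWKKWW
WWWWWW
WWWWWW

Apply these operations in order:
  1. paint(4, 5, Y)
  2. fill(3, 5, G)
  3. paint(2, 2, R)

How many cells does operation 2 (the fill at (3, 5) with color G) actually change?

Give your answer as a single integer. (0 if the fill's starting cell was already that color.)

After op 1 paint(4,5,Y):
WWWWWW
WWKKWW
WWKKWW
WWWWWW
WWWWWY
After op 2 fill(3,5,G) [25 cells changed]:
GGGGGG
GGKKGG
GGKKGG
GGGGGG
GGGGGY

Answer: 25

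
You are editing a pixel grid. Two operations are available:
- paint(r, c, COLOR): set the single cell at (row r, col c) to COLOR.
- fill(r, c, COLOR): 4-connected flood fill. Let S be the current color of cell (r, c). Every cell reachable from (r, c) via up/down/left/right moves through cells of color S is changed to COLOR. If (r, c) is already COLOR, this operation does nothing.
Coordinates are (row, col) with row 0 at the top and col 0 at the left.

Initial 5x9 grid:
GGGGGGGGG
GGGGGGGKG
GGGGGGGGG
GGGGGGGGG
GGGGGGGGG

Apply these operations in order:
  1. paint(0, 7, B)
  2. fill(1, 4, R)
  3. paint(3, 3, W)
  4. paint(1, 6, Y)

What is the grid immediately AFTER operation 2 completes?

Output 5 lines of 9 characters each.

Answer: RRRRRRRBR
RRRRRRRKR
RRRRRRRRR
RRRRRRRRR
RRRRRRRRR

Derivation:
After op 1 paint(0,7,B):
GGGGGGGBG
GGGGGGGKG
GGGGGGGGG
GGGGGGGGG
GGGGGGGGG
After op 2 fill(1,4,R) [43 cells changed]:
RRRRRRRBR
RRRRRRRKR
RRRRRRRRR
RRRRRRRRR
RRRRRRRRR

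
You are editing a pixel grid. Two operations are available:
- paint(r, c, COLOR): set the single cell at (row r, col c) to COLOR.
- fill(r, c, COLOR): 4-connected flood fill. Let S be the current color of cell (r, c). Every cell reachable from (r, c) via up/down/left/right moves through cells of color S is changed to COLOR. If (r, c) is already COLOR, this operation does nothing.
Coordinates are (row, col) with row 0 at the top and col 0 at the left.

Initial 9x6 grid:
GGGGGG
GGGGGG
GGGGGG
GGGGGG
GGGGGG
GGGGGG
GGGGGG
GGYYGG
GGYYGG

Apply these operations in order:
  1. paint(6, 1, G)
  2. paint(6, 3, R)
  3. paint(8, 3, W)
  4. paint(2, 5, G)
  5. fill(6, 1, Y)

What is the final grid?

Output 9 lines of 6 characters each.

Answer: YYYYYY
YYYYYY
YYYYYY
YYYYYY
YYYYYY
YYYYYY
YYYRYY
YYYYYY
YYYWYY

Derivation:
After op 1 paint(6,1,G):
GGGGGG
GGGGGG
GGGGGG
GGGGGG
GGGGGG
GGGGGG
GGGGGG
GGYYGG
GGYYGG
After op 2 paint(6,3,R):
GGGGGG
GGGGGG
GGGGGG
GGGGGG
GGGGGG
GGGGGG
GGGRGG
GGYYGG
GGYYGG
After op 3 paint(8,3,W):
GGGGGG
GGGGGG
GGGGGG
GGGGGG
GGGGGG
GGGGGG
GGGRGG
GGYYGG
GGYWGG
After op 4 paint(2,5,G):
GGGGGG
GGGGGG
GGGGGG
GGGGGG
GGGGGG
GGGGGG
GGGRGG
GGYYGG
GGYWGG
After op 5 fill(6,1,Y) [49 cells changed]:
YYYYYY
YYYYYY
YYYYYY
YYYYYY
YYYYYY
YYYYYY
YYYRYY
YYYYYY
YYYWYY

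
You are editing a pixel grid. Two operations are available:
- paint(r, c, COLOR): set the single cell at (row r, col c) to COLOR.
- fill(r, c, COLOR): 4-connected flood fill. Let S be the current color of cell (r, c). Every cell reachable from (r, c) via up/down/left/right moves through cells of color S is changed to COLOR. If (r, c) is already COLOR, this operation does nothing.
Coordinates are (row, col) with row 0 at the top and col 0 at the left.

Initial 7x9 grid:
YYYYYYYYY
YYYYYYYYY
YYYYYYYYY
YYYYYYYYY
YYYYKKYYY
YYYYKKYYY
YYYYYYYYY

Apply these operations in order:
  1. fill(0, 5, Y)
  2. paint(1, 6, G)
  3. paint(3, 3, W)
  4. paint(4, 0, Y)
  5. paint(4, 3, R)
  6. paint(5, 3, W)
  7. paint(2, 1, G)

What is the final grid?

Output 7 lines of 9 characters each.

Answer: YYYYYYYYY
YYYYYYGYY
YGYYYYYYY
YYYWYYYYY
YYYRKKYYY
YYYWKKYYY
YYYYYYYYY

Derivation:
After op 1 fill(0,5,Y) [0 cells changed]:
YYYYYYYYY
YYYYYYYYY
YYYYYYYYY
YYYYYYYYY
YYYYKKYYY
YYYYKKYYY
YYYYYYYYY
After op 2 paint(1,6,G):
YYYYYYYYY
YYYYYYGYY
YYYYYYYYY
YYYYYYYYY
YYYYKKYYY
YYYYKKYYY
YYYYYYYYY
After op 3 paint(3,3,W):
YYYYYYYYY
YYYYYYGYY
YYYYYYYYY
YYYWYYYYY
YYYYKKYYY
YYYYKKYYY
YYYYYYYYY
After op 4 paint(4,0,Y):
YYYYYYYYY
YYYYYYGYY
YYYYYYYYY
YYYWYYYYY
YYYYKKYYY
YYYYKKYYY
YYYYYYYYY
After op 5 paint(4,3,R):
YYYYYYYYY
YYYYYYGYY
YYYYYYYYY
YYYWYYYYY
YYYRKKYYY
YYYYKKYYY
YYYYYYYYY
After op 6 paint(5,3,W):
YYYYYYYYY
YYYYYYGYY
YYYYYYYYY
YYYWYYYYY
YYYRKKYYY
YYYWKKYYY
YYYYYYYYY
After op 7 paint(2,1,G):
YYYYYYYYY
YYYYYYGYY
YGYYYYYYY
YYYWYYYYY
YYYRKKYYY
YYYWKKYYY
YYYYYYYYY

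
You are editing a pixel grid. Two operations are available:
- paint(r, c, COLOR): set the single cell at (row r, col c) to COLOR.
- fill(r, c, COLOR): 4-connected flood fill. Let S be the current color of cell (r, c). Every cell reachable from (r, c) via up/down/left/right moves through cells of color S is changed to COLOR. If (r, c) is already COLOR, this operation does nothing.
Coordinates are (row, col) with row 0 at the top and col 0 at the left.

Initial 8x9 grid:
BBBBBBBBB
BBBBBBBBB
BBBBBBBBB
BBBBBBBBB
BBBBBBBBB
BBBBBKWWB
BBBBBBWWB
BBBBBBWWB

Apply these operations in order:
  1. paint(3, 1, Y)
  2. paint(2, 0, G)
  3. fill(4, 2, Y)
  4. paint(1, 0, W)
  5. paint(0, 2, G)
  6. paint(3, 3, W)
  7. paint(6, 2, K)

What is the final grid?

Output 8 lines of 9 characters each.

After op 1 paint(3,1,Y):
BBBBBBBBB
BBBBBBBBB
BBBBBBBBB
BYBBBBBBB
BBBBBBBBB
BBBBBKWWB
BBBBBBWWB
BBBBBBWWB
After op 2 paint(2,0,G):
BBBBBBBBB
BBBBBBBBB
GBBBBBBBB
BYBBBBBBB
BBBBBBBBB
BBBBBKWWB
BBBBBBWWB
BBBBBBWWB
After op 3 fill(4,2,Y) [63 cells changed]:
YYYYYYYYY
YYYYYYYYY
GYYYYYYYY
YYYYYYYYY
YYYYYYYYY
YYYYYKWWY
YYYYYYWWY
YYYYYYWWY
After op 4 paint(1,0,W):
YYYYYYYYY
WYYYYYYYY
GYYYYYYYY
YYYYYYYYY
YYYYYYYYY
YYYYYKWWY
YYYYYYWWY
YYYYYYWWY
After op 5 paint(0,2,G):
YYGYYYYYY
WYYYYYYYY
GYYYYYYYY
YYYYYYYYY
YYYYYYYYY
YYYYYKWWY
YYYYYYWWY
YYYYYYWWY
After op 6 paint(3,3,W):
YYGYYYYYY
WYYYYYYYY
GYYYYYYYY
YYYWYYYYY
YYYYYYYYY
YYYYYKWWY
YYYYYYWWY
YYYYYYWWY
After op 7 paint(6,2,K):
YYGYYYYYY
WYYYYYYYY
GYYYYYYYY
YYYWYYYYY
YYYYYYYYY
YYYYYKWWY
YYKYYYWWY
YYYYYYWWY

Answer: YYGYYYYYY
WYYYYYYYY
GYYYYYYYY
YYYWYYYYY
YYYYYYYYY
YYYYYKWWY
YYKYYYWWY
YYYYYYWWY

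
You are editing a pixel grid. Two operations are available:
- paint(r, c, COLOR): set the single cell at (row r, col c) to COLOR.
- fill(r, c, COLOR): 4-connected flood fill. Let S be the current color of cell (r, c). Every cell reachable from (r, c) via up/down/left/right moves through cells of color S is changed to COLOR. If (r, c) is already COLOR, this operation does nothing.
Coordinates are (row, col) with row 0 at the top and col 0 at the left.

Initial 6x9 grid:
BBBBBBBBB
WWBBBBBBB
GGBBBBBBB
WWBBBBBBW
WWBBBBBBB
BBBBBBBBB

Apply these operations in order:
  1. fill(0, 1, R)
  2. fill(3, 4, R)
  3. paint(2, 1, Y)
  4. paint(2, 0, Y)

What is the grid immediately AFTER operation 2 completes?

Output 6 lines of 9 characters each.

After op 1 fill(0,1,R) [45 cells changed]:
RRRRRRRRR
WWRRRRRRR
GGRRRRRRR
WWRRRRRRW
WWRRRRRRR
RRRRRRRRR
After op 2 fill(3,4,R) [0 cells changed]:
RRRRRRRRR
WWRRRRRRR
GGRRRRRRR
WWRRRRRRW
WWRRRRRRR
RRRRRRRRR

Answer: RRRRRRRRR
WWRRRRRRR
GGRRRRRRR
WWRRRRRRW
WWRRRRRRR
RRRRRRRRR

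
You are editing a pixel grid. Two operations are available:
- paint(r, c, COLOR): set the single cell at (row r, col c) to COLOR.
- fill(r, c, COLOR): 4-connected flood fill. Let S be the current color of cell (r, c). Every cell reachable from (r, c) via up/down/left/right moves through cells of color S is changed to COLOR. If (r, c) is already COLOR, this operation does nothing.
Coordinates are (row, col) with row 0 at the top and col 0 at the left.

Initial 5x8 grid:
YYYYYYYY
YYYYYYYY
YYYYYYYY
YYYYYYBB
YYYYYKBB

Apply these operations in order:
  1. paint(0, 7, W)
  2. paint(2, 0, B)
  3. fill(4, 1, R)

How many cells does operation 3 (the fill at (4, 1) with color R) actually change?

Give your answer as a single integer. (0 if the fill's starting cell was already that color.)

Answer: 33

Derivation:
After op 1 paint(0,7,W):
YYYYYYYW
YYYYYYYY
YYYYYYYY
YYYYYYBB
YYYYYKBB
After op 2 paint(2,0,B):
YYYYYYYW
YYYYYYYY
BYYYYYYY
YYYYYYBB
YYYYYKBB
After op 3 fill(4,1,R) [33 cells changed]:
RRRRRRRW
RRRRRRRR
BRRRRRRR
RRRRRRBB
RRRRRKBB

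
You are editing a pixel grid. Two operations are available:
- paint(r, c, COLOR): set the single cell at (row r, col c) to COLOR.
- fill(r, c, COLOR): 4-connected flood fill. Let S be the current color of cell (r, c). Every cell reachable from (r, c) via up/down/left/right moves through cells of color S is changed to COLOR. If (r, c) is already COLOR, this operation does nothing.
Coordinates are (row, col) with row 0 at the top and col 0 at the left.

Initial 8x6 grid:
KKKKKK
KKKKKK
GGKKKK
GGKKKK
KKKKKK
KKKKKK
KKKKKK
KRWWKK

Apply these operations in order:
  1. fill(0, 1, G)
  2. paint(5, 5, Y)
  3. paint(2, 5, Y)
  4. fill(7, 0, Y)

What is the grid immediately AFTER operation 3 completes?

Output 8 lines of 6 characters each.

Answer: GGGGGG
GGGGGG
GGGGGY
GGGGGG
GGGGGG
GGGGGY
GGGGGG
GRWWGG

Derivation:
After op 1 fill(0,1,G) [41 cells changed]:
GGGGGG
GGGGGG
GGGGGG
GGGGGG
GGGGGG
GGGGGG
GGGGGG
GRWWGG
After op 2 paint(5,5,Y):
GGGGGG
GGGGGG
GGGGGG
GGGGGG
GGGGGG
GGGGGY
GGGGGG
GRWWGG
After op 3 paint(2,5,Y):
GGGGGG
GGGGGG
GGGGGY
GGGGGG
GGGGGG
GGGGGY
GGGGGG
GRWWGG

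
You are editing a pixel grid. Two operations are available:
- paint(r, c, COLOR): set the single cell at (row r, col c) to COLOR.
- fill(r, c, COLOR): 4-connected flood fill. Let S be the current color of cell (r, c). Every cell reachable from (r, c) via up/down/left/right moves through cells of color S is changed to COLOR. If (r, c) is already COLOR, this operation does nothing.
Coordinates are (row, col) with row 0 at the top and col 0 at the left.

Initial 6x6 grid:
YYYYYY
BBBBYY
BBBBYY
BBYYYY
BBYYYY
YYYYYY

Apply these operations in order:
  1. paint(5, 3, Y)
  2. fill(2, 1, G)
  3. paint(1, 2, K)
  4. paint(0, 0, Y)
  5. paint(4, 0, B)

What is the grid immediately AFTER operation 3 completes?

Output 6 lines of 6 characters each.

Answer: YYYYYY
GGKGYY
GGGGYY
GGYYYY
GGYYYY
YYYYYY

Derivation:
After op 1 paint(5,3,Y):
YYYYYY
BBBBYY
BBBBYY
BBYYYY
BBYYYY
YYYYYY
After op 2 fill(2,1,G) [12 cells changed]:
YYYYYY
GGGGYY
GGGGYY
GGYYYY
GGYYYY
YYYYYY
After op 3 paint(1,2,K):
YYYYYY
GGKGYY
GGGGYY
GGYYYY
GGYYYY
YYYYYY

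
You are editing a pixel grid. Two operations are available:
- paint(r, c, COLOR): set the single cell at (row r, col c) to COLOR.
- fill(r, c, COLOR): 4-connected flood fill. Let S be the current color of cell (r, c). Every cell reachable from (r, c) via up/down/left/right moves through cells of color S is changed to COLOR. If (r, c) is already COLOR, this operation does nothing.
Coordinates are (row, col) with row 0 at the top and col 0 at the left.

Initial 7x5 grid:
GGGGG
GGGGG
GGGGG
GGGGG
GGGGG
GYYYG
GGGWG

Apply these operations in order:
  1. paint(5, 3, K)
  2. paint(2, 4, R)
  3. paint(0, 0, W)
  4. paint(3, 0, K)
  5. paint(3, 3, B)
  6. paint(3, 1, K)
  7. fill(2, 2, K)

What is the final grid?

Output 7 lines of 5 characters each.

After op 1 paint(5,3,K):
GGGGG
GGGGG
GGGGG
GGGGG
GGGGG
GYYKG
GGGWG
After op 2 paint(2,4,R):
GGGGG
GGGGG
GGGGR
GGGGG
GGGGG
GYYKG
GGGWG
After op 3 paint(0,0,W):
WGGGG
GGGGG
GGGGR
GGGGG
GGGGG
GYYKG
GGGWG
After op 4 paint(3,0,K):
WGGGG
GGGGG
GGGGR
KGGGG
GGGGG
GYYKG
GGGWG
After op 5 paint(3,3,B):
WGGGG
GGGGG
GGGGR
KGGBG
GGGGG
GYYKG
GGGWG
After op 6 paint(3,1,K):
WGGGG
GGGGG
GGGGR
KKGBG
GGGGG
GYYKG
GGGWG
After op 7 fill(2,2,K) [26 cells changed]:
WKKKK
KKKKK
KKKKR
KKKBK
KKKKK
KYYKK
KKKWK

Answer: WKKKK
KKKKK
KKKKR
KKKBK
KKKKK
KYYKK
KKKWK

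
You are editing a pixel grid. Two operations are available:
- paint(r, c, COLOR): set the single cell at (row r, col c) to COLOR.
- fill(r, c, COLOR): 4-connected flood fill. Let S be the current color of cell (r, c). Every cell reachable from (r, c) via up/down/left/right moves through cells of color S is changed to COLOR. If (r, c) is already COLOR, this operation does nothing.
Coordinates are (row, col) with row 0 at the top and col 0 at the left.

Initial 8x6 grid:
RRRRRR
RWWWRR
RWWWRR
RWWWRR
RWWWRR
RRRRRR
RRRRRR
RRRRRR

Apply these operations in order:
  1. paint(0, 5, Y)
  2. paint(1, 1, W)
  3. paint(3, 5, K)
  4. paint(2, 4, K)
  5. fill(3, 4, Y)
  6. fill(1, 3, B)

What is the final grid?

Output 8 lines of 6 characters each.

After op 1 paint(0,5,Y):
RRRRRY
RWWWRR
RWWWRR
RWWWRR
RWWWRR
RRRRRR
RRRRRR
RRRRRR
After op 2 paint(1,1,W):
RRRRRY
RWWWRR
RWWWRR
RWWWRR
RWWWRR
RRRRRR
RRRRRR
RRRRRR
After op 3 paint(3,5,K):
RRRRRY
RWWWRR
RWWWRR
RWWWRK
RWWWRR
RRRRRR
RRRRRR
RRRRRR
After op 4 paint(2,4,K):
RRRRRY
RWWWRR
RWWWKR
RWWWRK
RWWWRR
RRRRRR
RRRRRR
RRRRRR
After op 5 fill(3,4,Y) [33 cells changed]:
YYYYYY
YWWWYY
YWWWKY
YWWWYK
YWWWYY
YYYYYY
YYYYYY
YYYYYY
After op 6 fill(1,3,B) [12 cells changed]:
YYYYYY
YBBBYY
YBBBKY
YBBBYK
YBBBYY
YYYYYY
YYYYYY
YYYYYY

Answer: YYYYYY
YBBBYY
YBBBKY
YBBBYK
YBBBYY
YYYYYY
YYYYYY
YYYYYY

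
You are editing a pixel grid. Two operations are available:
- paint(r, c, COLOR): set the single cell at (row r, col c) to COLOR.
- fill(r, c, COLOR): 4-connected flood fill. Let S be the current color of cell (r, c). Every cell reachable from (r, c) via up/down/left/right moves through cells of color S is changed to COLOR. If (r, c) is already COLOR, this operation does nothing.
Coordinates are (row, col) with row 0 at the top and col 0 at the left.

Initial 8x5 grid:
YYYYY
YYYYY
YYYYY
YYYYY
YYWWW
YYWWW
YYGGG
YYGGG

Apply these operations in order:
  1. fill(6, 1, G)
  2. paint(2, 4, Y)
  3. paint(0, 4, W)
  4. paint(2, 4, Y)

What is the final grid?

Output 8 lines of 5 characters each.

Answer: GGGGW
GGGGG
GGGGY
GGGGG
GGWWW
GGWWW
GGGGG
GGGGG

Derivation:
After op 1 fill(6,1,G) [28 cells changed]:
GGGGG
GGGGG
GGGGG
GGGGG
GGWWW
GGWWW
GGGGG
GGGGG
After op 2 paint(2,4,Y):
GGGGG
GGGGG
GGGGY
GGGGG
GGWWW
GGWWW
GGGGG
GGGGG
After op 3 paint(0,4,W):
GGGGW
GGGGG
GGGGY
GGGGG
GGWWW
GGWWW
GGGGG
GGGGG
After op 4 paint(2,4,Y):
GGGGW
GGGGG
GGGGY
GGGGG
GGWWW
GGWWW
GGGGG
GGGGG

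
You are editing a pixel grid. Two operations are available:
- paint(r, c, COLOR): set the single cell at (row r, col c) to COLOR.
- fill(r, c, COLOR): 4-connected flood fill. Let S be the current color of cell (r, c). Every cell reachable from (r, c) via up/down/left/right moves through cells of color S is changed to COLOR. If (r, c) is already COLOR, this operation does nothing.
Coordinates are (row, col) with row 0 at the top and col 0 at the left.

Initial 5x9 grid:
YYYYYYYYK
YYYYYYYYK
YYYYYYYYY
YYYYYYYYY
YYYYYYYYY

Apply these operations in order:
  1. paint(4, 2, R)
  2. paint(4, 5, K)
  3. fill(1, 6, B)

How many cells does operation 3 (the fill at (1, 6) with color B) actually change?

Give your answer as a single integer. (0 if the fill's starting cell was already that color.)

Answer: 41

Derivation:
After op 1 paint(4,2,R):
YYYYYYYYK
YYYYYYYYK
YYYYYYYYY
YYYYYYYYY
YYRYYYYYY
After op 2 paint(4,5,K):
YYYYYYYYK
YYYYYYYYK
YYYYYYYYY
YYYYYYYYY
YYRYYKYYY
After op 3 fill(1,6,B) [41 cells changed]:
BBBBBBBBK
BBBBBBBBK
BBBBBBBBB
BBBBBBBBB
BBRBBKBBB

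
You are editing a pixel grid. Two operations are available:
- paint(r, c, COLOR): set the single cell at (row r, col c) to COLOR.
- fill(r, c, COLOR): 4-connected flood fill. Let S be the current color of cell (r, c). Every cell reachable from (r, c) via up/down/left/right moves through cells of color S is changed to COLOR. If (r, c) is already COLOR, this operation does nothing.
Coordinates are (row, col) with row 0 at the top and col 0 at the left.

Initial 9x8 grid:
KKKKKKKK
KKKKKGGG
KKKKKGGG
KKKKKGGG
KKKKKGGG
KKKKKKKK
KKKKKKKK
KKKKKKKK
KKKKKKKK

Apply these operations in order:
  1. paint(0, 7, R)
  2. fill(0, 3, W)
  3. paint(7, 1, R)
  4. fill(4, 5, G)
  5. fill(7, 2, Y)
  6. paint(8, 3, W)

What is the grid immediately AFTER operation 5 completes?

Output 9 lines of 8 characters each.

Answer: YYYYYYYR
YYYYYGGG
YYYYYGGG
YYYYYGGG
YYYYYGGG
YYYYYYYY
YYYYYYYY
YRYYYYYY
YYYYYYYY

Derivation:
After op 1 paint(0,7,R):
KKKKKKKR
KKKKKGGG
KKKKKGGG
KKKKKGGG
KKKKKGGG
KKKKKKKK
KKKKKKKK
KKKKKKKK
KKKKKKKK
After op 2 fill(0,3,W) [59 cells changed]:
WWWWWWWR
WWWWWGGG
WWWWWGGG
WWWWWGGG
WWWWWGGG
WWWWWWWW
WWWWWWWW
WWWWWWWW
WWWWWWWW
After op 3 paint(7,1,R):
WWWWWWWR
WWWWWGGG
WWWWWGGG
WWWWWGGG
WWWWWGGG
WWWWWWWW
WWWWWWWW
WRWWWWWW
WWWWWWWW
After op 4 fill(4,5,G) [0 cells changed]:
WWWWWWWR
WWWWWGGG
WWWWWGGG
WWWWWGGG
WWWWWGGG
WWWWWWWW
WWWWWWWW
WRWWWWWW
WWWWWWWW
After op 5 fill(7,2,Y) [58 cells changed]:
YYYYYYYR
YYYYYGGG
YYYYYGGG
YYYYYGGG
YYYYYGGG
YYYYYYYY
YYYYYYYY
YRYYYYYY
YYYYYYYY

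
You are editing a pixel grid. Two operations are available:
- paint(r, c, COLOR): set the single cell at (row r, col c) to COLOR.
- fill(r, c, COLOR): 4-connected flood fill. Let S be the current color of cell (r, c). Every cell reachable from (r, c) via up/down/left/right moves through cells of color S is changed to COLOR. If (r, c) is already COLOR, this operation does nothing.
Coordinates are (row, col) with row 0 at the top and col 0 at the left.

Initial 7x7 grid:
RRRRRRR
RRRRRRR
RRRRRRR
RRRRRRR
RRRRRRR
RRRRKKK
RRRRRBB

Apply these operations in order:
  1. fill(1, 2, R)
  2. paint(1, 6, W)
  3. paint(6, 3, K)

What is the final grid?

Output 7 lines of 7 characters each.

After op 1 fill(1,2,R) [0 cells changed]:
RRRRRRR
RRRRRRR
RRRRRRR
RRRRRRR
RRRRRRR
RRRRKKK
RRRRRBB
After op 2 paint(1,6,W):
RRRRRRR
RRRRRRW
RRRRRRR
RRRRRRR
RRRRRRR
RRRRKKK
RRRRRBB
After op 3 paint(6,3,K):
RRRRRRR
RRRRRRW
RRRRRRR
RRRRRRR
RRRRRRR
RRRRKKK
RRRKRBB

Answer: RRRRRRR
RRRRRRW
RRRRRRR
RRRRRRR
RRRRRRR
RRRRKKK
RRRKRBB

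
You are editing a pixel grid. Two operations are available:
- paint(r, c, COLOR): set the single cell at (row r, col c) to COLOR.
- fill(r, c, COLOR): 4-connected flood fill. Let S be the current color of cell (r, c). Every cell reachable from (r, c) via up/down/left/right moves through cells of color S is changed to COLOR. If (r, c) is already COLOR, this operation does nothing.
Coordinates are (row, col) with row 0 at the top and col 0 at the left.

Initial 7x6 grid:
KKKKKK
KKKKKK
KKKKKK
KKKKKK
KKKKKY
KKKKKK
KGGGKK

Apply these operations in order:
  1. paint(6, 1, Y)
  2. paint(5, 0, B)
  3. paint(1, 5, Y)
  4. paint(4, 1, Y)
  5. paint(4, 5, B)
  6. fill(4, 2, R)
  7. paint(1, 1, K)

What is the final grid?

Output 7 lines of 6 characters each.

After op 1 paint(6,1,Y):
KKKKKK
KKKKKK
KKKKKK
KKKKKK
KKKKKY
KKKKKK
KYGGKK
After op 2 paint(5,0,B):
KKKKKK
KKKKKK
KKKKKK
KKKKKK
KKKKKY
BKKKKK
KYGGKK
After op 3 paint(1,5,Y):
KKKKKK
KKKKKY
KKKKKK
KKKKKK
KKKKKY
BKKKKK
KYGGKK
After op 4 paint(4,1,Y):
KKKKKK
KKKKKY
KKKKKK
KKKKKK
KYKKKY
BKKKKK
KYGGKK
After op 5 paint(4,5,B):
KKKKKK
KKKKKY
KKKKKK
KKKKKK
KYKKKB
BKKKKK
KYGGKK
After op 6 fill(4,2,R) [34 cells changed]:
RRRRRR
RRRRRY
RRRRRR
RRRRRR
RYRRRB
BRRRRR
KYGGRR
After op 7 paint(1,1,K):
RRRRRR
RKRRRY
RRRRRR
RRRRRR
RYRRRB
BRRRRR
KYGGRR

Answer: RRRRRR
RKRRRY
RRRRRR
RRRRRR
RYRRRB
BRRRRR
KYGGRR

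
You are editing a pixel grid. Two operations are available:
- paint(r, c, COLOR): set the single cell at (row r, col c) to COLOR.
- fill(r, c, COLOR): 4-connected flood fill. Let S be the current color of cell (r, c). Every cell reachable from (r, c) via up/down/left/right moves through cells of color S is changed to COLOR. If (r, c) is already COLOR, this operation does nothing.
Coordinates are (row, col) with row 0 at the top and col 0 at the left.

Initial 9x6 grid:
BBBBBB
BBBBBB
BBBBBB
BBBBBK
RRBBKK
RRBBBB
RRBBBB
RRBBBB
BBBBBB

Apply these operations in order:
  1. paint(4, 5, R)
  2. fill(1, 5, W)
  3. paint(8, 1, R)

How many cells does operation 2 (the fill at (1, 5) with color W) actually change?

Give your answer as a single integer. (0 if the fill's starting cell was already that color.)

Answer: 43

Derivation:
After op 1 paint(4,5,R):
BBBBBB
BBBBBB
BBBBBB
BBBBBK
RRBBKR
RRBBBB
RRBBBB
RRBBBB
BBBBBB
After op 2 fill(1,5,W) [43 cells changed]:
WWWWWW
WWWWWW
WWWWWW
WWWWWK
RRWWKR
RRWWWW
RRWWWW
RRWWWW
WWWWWW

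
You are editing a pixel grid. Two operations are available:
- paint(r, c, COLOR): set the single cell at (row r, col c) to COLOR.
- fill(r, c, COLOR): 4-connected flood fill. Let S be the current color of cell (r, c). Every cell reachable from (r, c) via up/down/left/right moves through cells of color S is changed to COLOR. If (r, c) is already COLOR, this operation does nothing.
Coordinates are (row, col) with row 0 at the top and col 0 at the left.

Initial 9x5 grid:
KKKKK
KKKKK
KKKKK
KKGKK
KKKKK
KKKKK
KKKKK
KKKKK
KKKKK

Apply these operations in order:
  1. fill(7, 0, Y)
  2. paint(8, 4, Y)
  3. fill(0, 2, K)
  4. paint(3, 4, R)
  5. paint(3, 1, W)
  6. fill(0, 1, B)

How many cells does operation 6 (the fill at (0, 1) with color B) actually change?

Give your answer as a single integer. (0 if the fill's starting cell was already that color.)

After op 1 fill(7,0,Y) [44 cells changed]:
YYYYY
YYYYY
YYYYY
YYGYY
YYYYY
YYYYY
YYYYY
YYYYY
YYYYY
After op 2 paint(8,4,Y):
YYYYY
YYYYY
YYYYY
YYGYY
YYYYY
YYYYY
YYYYY
YYYYY
YYYYY
After op 3 fill(0,2,K) [44 cells changed]:
KKKKK
KKKKK
KKKKK
KKGKK
KKKKK
KKKKK
KKKKK
KKKKK
KKKKK
After op 4 paint(3,4,R):
KKKKK
KKKKK
KKKKK
KKGKR
KKKKK
KKKKK
KKKKK
KKKKK
KKKKK
After op 5 paint(3,1,W):
KKKKK
KKKKK
KKKKK
KWGKR
KKKKK
KKKKK
KKKKK
KKKKK
KKKKK
After op 6 fill(0,1,B) [42 cells changed]:
BBBBB
BBBBB
BBBBB
BWGBR
BBBBB
BBBBB
BBBBB
BBBBB
BBBBB

Answer: 42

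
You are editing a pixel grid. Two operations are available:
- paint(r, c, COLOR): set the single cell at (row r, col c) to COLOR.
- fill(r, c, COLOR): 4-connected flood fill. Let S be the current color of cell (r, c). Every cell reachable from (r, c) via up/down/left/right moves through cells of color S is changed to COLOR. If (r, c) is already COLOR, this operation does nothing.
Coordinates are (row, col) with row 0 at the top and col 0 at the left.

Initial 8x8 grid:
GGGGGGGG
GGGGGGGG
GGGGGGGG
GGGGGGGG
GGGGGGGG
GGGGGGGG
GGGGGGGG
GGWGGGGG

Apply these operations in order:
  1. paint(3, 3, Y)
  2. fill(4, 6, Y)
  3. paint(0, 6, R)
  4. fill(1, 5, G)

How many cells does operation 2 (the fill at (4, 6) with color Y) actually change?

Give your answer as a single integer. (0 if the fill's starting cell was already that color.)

Answer: 62

Derivation:
After op 1 paint(3,3,Y):
GGGGGGGG
GGGGGGGG
GGGGGGGG
GGGYGGGG
GGGGGGGG
GGGGGGGG
GGGGGGGG
GGWGGGGG
After op 2 fill(4,6,Y) [62 cells changed]:
YYYYYYYY
YYYYYYYY
YYYYYYYY
YYYYYYYY
YYYYYYYY
YYYYYYYY
YYYYYYYY
YYWYYYYY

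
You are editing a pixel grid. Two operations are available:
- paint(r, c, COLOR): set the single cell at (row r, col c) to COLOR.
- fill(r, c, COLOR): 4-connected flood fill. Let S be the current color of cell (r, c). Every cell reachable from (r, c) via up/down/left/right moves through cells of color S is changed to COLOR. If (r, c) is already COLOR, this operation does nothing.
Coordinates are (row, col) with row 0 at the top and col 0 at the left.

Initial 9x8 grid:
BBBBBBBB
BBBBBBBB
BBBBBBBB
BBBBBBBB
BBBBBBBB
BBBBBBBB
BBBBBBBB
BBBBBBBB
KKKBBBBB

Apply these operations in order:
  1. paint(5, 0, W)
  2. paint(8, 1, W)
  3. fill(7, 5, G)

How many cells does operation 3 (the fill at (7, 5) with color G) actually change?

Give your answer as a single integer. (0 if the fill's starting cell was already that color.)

After op 1 paint(5,0,W):
BBBBBBBB
BBBBBBBB
BBBBBBBB
BBBBBBBB
BBBBBBBB
WBBBBBBB
BBBBBBBB
BBBBBBBB
KKKBBBBB
After op 2 paint(8,1,W):
BBBBBBBB
BBBBBBBB
BBBBBBBB
BBBBBBBB
BBBBBBBB
WBBBBBBB
BBBBBBBB
BBBBBBBB
KWKBBBBB
After op 3 fill(7,5,G) [68 cells changed]:
GGGGGGGG
GGGGGGGG
GGGGGGGG
GGGGGGGG
GGGGGGGG
WGGGGGGG
GGGGGGGG
GGGGGGGG
KWKGGGGG

Answer: 68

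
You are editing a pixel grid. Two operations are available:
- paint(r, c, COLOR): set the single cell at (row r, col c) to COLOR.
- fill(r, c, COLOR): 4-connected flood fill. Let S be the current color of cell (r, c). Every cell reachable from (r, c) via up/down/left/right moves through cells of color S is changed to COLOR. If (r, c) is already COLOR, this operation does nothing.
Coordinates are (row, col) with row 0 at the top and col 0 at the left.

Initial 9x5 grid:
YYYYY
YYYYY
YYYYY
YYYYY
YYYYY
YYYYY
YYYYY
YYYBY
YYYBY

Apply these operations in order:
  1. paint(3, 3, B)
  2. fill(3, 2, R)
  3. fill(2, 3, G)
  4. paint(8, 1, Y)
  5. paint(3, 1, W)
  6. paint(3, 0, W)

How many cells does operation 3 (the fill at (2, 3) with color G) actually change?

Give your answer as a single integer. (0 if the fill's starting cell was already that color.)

After op 1 paint(3,3,B):
YYYYY
YYYYY
YYYYY
YYYBY
YYYYY
YYYYY
YYYYY
YYYBY
YYYBY
After op 2 fill(3,2,R) [42 cells changed]:
RRRRR
RRRRR
RRRRR
RRRBR
RRRRR
RRRRR
RRRRR
RRRBR
RRRBR
After op 3 fill(2,3,G) [42 cells changed]:
GGGGG
GGGGG
GGGGG
GGGBG
GGGGG
GGGGG
GGGGG
GGGBG
GGGBG

Answer: 42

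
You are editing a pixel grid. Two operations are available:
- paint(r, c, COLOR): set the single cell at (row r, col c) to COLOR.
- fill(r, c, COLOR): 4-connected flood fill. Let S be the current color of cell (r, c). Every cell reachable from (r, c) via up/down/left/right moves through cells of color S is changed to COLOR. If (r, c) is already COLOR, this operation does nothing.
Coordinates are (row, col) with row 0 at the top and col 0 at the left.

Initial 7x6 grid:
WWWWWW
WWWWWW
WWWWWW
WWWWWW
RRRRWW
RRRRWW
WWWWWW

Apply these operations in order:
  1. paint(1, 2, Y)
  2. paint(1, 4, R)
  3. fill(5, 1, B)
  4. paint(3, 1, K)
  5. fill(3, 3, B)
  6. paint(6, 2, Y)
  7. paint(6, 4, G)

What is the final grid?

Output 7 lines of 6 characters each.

After op 1 paint(1,2,Y):
WWWWWW
WWYWWW
WWWWWW
WWWWWW
RRRRWW
RRRRWW
WWWWWW
After op 2 paint(1,4,R):
WWWWWW
WWYWRW
WWWWWW
WWWWWW
RRRRWW
RRRRWW
WWWWWW
After op 3 fill(5,1,B) [8 cells changed]:
WWWWWW
WWYWRW
WWWWWW
WWWWWW
BBBBWW
BBBBWW
WWWWWW
After op 4 paint(3,1,K):
WWWWWW
WWYWRW
WWWWWW
WKWWWW
BBBBWW
BBBBWW
WWWWWW
After op 5 fill(3,3,B) [31 cells changed]:
BBBBBB
BBYBRB
BBBBBB
BKBBBB
BBBBBB
BBBBBB
BBBBBB
After op 6 paint(6,2,Y):
BBBBBB
BBYBRB
BBBBBB
BKBBBB
BBBBBB
BBBBBB
BBYBBB
After op 7 paint(6,4,G):
BBBBBB
BBYBRB
BBBBBB
BKBBBB
BBBBBB
BBBBBB
BBYBGB

Answer: BBBBBB
BBYBRB
BBBBBB
BKBBBB
BBBBBB
BBBBBB
BBYBGB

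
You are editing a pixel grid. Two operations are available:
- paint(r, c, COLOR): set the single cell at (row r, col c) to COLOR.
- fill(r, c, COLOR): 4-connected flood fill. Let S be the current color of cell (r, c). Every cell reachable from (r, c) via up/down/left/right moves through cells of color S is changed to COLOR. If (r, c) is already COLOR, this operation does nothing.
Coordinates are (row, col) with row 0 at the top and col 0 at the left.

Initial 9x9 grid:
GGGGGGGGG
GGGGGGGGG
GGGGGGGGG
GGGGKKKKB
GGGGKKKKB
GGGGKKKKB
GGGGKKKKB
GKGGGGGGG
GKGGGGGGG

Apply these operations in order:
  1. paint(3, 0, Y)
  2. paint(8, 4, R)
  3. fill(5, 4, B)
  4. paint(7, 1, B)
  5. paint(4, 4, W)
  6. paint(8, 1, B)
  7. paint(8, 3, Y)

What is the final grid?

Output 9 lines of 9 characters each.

Answer: GGGGGGGGG
GGGGGGGGG
GGGGGGGGG
YGGGBBBBB
GGGGWBBBB
GGGGBBBBB
GGGGBBBBB
GBGGGGGGG
GBGYRGGGG

Derivation:
After op 1 paint(3,0,Y):
GGGGGGGGG
GGGGGGGGG
GGGGGGGGG
YGGGKKKKB
GGGGKKKKB
GGGGKKKKB
GGGGKKKKB
GKGGGGGGG
GKGGGGGGG
After op 2 paint(8,4,R):
GGGGGGGGG
GGGGGGGGG
GGGGGGGGG
YGGGKKKKB
GGGGKKKKB
GGGGKKKKB
GGGGKKKKB
GKGGGGGGG
GKGGRGGGG
After op 3 fill(5,4,B) [16 cells changed]:
GGGGGGGGG
GGGGGGGGG
GGGGGGGGG
YGGGBBBBB
GGGGBBBBB
GGGGBBBBB
GGGGBBBBB
GKGGGGGGG
GKGGRGGGG
After op 4 paint(7,1,B):
GGGGGGGGG
GGGGGGGGG
GGGGGGGGG
YGGGBBBBB
GGGGBBBBB
GGGGBBBBB
GGGGBBBBB
GBGGGGGGG
GKGGRGGGG
After op 5 paint(4,4,W):
GGGGGGGGG
GGGGGGGGG
GGGGGGGGG
YGGGBBBBB
GGGGWBBBB
GGGGBBBBB
GGGGBBBBB
GBGGGGGGG
GKGGRGGGG
After op 6 paint(8,1,B):
GGGGGGGGG
GGGGGGGGG
GGGGGGGGG
YGGGBBBBB
GGGGWBBBB
GGGGBBBBB
GGGGBBBBB
GBGGGGGGG
GBGGRGGGG
After op 7 paint(8,3,Y):
GGGGGGGGG
GGGGGGGGG
GGGGGGGGG
YGGGBBBBB
GGGGWBBBB
GGGGBBBBB
GGGGBBBBB
GBGGGGGGG
GBGYRGGGG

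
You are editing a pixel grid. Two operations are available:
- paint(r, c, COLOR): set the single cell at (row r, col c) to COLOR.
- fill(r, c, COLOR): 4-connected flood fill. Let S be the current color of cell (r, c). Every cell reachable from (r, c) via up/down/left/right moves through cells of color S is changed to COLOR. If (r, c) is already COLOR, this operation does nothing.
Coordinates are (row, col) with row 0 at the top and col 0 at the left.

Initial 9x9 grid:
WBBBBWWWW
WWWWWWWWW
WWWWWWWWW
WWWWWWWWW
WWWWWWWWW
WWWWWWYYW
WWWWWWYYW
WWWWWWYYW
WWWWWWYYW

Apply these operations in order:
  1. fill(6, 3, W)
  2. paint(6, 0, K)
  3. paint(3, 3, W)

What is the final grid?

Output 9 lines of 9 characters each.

After op 1 fill(6,3,W) [0 cells changed]:
WBBBBWWWW
WWWWWWWWW
WWWWWWWWW
WWWWWWWWW
WWWWWWWWW
WWWWWWYYW
WWWWWWYYW
WWWWWWYYW
WWWWWWYYW
After op 2 paint(6,0,K):
WBBBBWWWW
WWWWWWWWW
WWWWWWWWW
WWWWWWWWW
WWWWWWWWW
WWWWWWYYW
KWWWWWYYW
WWWWWWYYW
WWWWWWYYW
After op 3 paint(3,3,W):
WBBBBWWWW
WWWWWWWWW
WWWWWWWWW
WWWWWWWWW
WWWWWWWWW
WWWWWWYYW
KWWWWWYYW
WWWWWWYYW
WWWWWWYYW

Answer: WBBBBWWWW
WWWWWWWWW
WWWWWWWWW
WWWWWWWWW
WWWWWWWWW
WWWWWWYYW
KWWWWWYYW
WWWWWWYYW
WWWWWWYYW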